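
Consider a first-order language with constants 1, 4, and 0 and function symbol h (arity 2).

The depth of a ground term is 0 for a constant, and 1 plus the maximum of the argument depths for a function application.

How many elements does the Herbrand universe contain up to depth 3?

21612

Let N_k = |{terms of depth ≤ k}|. Then N_0 = 3 and N_k = 3 + N_{k-1}^2 for k ≥ 1 (one summand per function symbol, arity giving the exponent).
N_0 = 3
N_1 = 3 + 3^2 = 12
N_2 = 3 + 12^2 = 147
N_3 = 3 + 147^2 = 21612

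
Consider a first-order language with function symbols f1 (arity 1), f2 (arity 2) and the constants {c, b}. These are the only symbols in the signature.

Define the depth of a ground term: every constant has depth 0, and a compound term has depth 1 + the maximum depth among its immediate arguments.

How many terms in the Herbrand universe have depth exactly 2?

66

Write N_k for the number of ground terms of depth ≤ k. A term of depth ≤ k is either a constant or a function symbol applied to arguments of depth ≤ k−1, so N_k = 2 + N_{k-1} + N_{k-1}^2.
N_0 = 2
N_1 = 2 + 2 + 2^2 = 8
N_2 = 2 + 8 + 8^2 = 74
Terms of depth exactly 2: N_2 − N_1 = 74 − 8 = 66.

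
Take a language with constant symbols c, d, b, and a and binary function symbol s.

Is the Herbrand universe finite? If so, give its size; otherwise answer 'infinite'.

infinite

The signature has at least one function symbol (s, arity 2) and at least one constant (c).
Iterating s gives infinitely many distinct ground terms: c, s(c, c), s(s(c, c), s(c, c)), ...
So the Herbrand universe is infinite.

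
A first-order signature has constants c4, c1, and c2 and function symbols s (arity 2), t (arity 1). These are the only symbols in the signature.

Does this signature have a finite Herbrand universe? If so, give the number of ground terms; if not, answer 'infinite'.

infinite

The signature has at least one function symbol (s, arity 2) and at least one constant (c4).
Iterating s gives infinitely many distinct ground terms: c4, s(c4, c4), s(s(c4, c4), s(c4, c4)), ...
So the Herbrand universe is infinite.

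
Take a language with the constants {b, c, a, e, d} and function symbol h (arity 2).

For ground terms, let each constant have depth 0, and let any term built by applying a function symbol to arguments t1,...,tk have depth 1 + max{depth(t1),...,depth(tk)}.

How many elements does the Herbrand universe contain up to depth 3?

819030

Write N_k for the number of ground terms of depth ≤ k. A term of depth ≤ k is either a constant or a function symbol applied to arguments of depth ≤ k−1, so N_k = 5 + N_{k-1}^2.
N_0 = 5
N_1 = 5 + 5^2 = 30
N_2 = 5 + 30^2 = 905
N_3 = 5 + 905^2 = 819030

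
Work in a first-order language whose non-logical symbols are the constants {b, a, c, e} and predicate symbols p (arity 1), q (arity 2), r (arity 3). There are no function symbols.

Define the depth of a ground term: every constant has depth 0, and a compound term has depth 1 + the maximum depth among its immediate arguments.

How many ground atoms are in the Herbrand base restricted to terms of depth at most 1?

First count ground terms of depth ≤ 1.
With no function symbols every ground term is a constant, so there are exactly 4 ground terms at every depth bound.
N_0 = 4
N_1 = 4
Explicitly: b, a, c, e.
So |H| = 4.
Ground atoms are formed by filling each argument slot of a predicate with a term from H, so an r-ary predicate gives |H|^r atoms:
  p: 4;  q: 4^2 = 16;  r: 4^3 = 64
Total ground atoms: 4 + 16 + 64 = 84.

84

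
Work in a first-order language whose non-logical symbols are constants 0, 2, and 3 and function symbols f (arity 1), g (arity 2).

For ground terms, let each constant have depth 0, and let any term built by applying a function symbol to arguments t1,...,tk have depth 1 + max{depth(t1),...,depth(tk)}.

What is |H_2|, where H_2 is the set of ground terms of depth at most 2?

Count level by level. With function symbols f/1, g/2, the terms of depth ≤ k are the 3 constants together with each function applied to depth-≤(k−1) tuples, so N_k = 3 + N_{k-1} + N_{k-1}^2.
N_0 = 3
N_1 = 3 + 3 + 3^2 = 15
N_2 = 3 + 15 + 15^2 = 243

243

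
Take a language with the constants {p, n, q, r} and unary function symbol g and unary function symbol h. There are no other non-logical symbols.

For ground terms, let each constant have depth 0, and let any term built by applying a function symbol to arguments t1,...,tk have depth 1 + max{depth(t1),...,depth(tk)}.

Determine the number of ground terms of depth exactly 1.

Count level by level. With function symbols g/1, h/1, the terms of depth ≤ k are the 4 constants together with each function applied to depth-≤(k−1) tuples, so N_k = 4 + N_{k-1} + N_{k-1}.
N_0 = 4
N_1 = 4 + 4 + 4 = 12
Terms of depth exactly 1: N_1 − N_0 = 12 − 4 = 8.

8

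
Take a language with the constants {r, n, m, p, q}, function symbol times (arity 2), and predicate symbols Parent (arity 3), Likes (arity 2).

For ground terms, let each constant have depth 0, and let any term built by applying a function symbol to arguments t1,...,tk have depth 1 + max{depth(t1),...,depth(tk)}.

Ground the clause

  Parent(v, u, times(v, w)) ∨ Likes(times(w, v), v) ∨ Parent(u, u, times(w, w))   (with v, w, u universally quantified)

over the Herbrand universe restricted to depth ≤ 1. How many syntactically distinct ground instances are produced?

27000

Ground terms of depth ≤ 1:
  If N_k denotes the number of depth-≤k ground terms, the 5 constants give N_0 = 5, and each function symbol of arity r contributes N_{k-1}^r new terms at level k: N_k = 5 + N_{k-1}^2.
  N_0 = 5
  N_1 = 5 + 5^2 = 30
So there are 30 ground terms available for substitution.
Each of v, w, u ranges independently over the available ground terms, and distinct assignments produce distinct instances.
Number of ground instances = 30^3 = 27000.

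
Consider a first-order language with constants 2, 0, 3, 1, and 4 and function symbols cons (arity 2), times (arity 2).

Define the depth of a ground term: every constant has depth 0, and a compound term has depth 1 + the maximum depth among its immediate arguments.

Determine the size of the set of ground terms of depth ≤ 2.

If N_k denotes the number of depth-≤k ground terms, the 5 constants give N_0 = 5, and each function symbol of arity r contributes N_{k-1}^r new terms at level k: N_k = 5 + N_{k-1}^2 + N_{k-1}^2.
N_0 = 5
N_1 = 5 + 5^2 + 5^2 = 55
N_2 = 5 + 55^2 + 55^2 = 6055

6055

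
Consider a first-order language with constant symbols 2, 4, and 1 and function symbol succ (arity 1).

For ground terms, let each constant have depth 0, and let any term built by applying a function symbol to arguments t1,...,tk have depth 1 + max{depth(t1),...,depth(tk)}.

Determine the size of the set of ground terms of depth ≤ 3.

Let N_k = |{terms of depth ≤ k}|. Then N_0 = 3 and N_k = 3 + N_{k-1} for k ≥ 1 (one summand per function symbol, arity giving the exponent).
N_0 = 3
N_1 = 3 + 3 = 6
N_2 = 3 + 6 = 9
N_3 = 3 + 9 = 12

12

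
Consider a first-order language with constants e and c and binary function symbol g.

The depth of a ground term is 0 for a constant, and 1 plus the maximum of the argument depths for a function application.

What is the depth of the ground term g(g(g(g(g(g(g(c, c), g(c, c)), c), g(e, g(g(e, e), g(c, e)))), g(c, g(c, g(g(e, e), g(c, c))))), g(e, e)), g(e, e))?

7

depth(g(c, c)) = 1 + max(0, 0) = 1
depth(g(g(c, c), g(c, c))) = 1 + max(1, 1) = 2
depth(g(g(g(c, c), g(c, c)), c)) = 1 + max(2, 0) = 3
depth(g(e, e)) = 1 + max(0, 0) = 1
depth(g(c, e)) = 1 + max(0, 0) = 1
depth(g(g(e, e), g(c, e))) = 1 + max(1, 1) = 2
depth(g(e, g(g(e, e), g(c, e)))) = 1 + max(0, 2) = 3
depth(g(g(g(g(c, c), g(c, c)), c), g(e, g(g(e, e), g(c, e))))) = 1 + max(3, 3) = 4
depth(g(g(e, e), g(c, c))) = 1 + max(1, 1) = 2
depth(g(c, g(g(e, e), g(c, c)))) = 1 + max(0, 2) = 3
depth(g(c, g(c, g(g(e, e), g(c, c))))) = 1 + max(0, 3) = 4
depth(g(g(g(g(g(c, c), g(c, c)), c), g(e, g(g(e, e), g(c, e)))), g(c, g(c, g(g(e, e), g(c, c)))))) = 1 + max(4, 4) = 5
depth(g(g(g(g(g(g(c, c), g(c, c)), c), g(e, g(g(e, e), g(c, e)))), g(c, g(c, g(g(e, e), g(c, c))))), g(e, e))) = 1 + max(5, 1) = 6
depth(g(g(g(g(g(g(g(c, c), g(c, c)), c), g(e, g(g(e, e), g(c, e)))), g(c, g(c, g(g(e, e), g(c, c))))), g(e, e)), g(e, e))) = 1 + max(6, 1) = 7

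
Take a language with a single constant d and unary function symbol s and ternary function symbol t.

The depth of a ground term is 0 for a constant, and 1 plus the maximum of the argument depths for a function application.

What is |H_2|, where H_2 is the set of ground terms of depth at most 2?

Count level by level. With function symbols s/1, t/3, the terms of depth ≤ k are the 1 constant together with each function applied to depth-≤(k−1) tuples, so N_k = 1 + N_{k-1} + N_{k-1}^3.
N_0 = 1
N_1 = 1 + 1 + 1^3 = 3
N_2 = 1 + 3 + 3^3 = 31

31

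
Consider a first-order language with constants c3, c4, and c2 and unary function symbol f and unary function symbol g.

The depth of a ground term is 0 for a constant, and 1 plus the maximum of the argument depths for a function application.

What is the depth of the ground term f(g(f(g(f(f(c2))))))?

depth(f(c2)) = 1 + depth(c2) = 1 + 0 = 1
depth(f(f(c2))) = 1 + depth(f(c2)) = 1 + 1 = 2
depth(g(f(f(c2)))) = 1 + depth(f(f(c2))) = 1 + 2 = 3
depth(f(g(f(f(c2))))) = 1 + depth(g(f(f(c2)))) = 1 + 3 = 4
depth(g(f(g(f(f(c2)))))) = 1 + depth(f(g(f(f(c2))))) = 1 + 4 = 5
depth(f(g(f(g(f(f(c2))))))) = 1 + depth(g(f(g(f(f(c2)))))) = 1 + 5 = 6

6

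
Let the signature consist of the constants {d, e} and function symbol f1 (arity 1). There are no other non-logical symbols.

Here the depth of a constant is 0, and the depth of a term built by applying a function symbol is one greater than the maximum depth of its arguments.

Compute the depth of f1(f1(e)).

depth(f1(e)) = 1 + depth(e) = 1 + 0 = 1
depth(f1(f1(e))) = 1 + depth(f1(e)) = 1 + 1 = 2

2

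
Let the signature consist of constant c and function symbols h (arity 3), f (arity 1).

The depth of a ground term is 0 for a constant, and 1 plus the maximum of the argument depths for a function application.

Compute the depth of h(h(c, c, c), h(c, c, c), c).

depth(h(c, c, c)) = 1 + max(0, 0, 0) = 1
depth(h(h(c, c, c), h(c, c, c), c)) = 1 + max(1, 1, 0) = 2

2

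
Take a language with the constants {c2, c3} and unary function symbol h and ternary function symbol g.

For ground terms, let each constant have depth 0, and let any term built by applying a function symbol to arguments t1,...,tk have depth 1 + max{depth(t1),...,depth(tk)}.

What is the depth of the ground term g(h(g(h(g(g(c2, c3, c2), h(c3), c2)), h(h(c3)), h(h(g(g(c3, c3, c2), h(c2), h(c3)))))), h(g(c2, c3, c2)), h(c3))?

7

depth(g(c2, c3, c2)) = 1 + max(0, 0, 0) = 1
depth(h(c3)) = 1 + depth(c3) = 1 + 0 = 1
depth(g(g(c2, c3, c2), h(c3), c2)) = 1 + max(1, 1, 0) = 2
depth(h(g(g(c2, c3, c2), h(c3), c2))) = 1 + depth(g(g(c2, c3, c2), h(c3), c2)) = 1 + 2 = 3
depth(h(h(c3))) = 1 + depth(h(c3)) = 1 + 1 = 2
depth(g(c3, c3, c2)) = 1 + max(0, 0, 0) = 1
depth(h(c2)) = 1 + depth(c2) = 1 + 0 = 1
depth(g(g(c3, c3, c2), h(c2), h(c3))) = 1 + max(1, 1, 1) = 2
depth(h(g(g(c3, c3, c2), h(c2), h(c3)))) = 1 + depth(g(g(c3, c3, c2), h(c2), h(c3))) = 1 + 2 = 3
depth(h(h(g(g(c3, c3, c2), h(c2), h(c3))))) = 1 + depth(h(g(g(c3, c3, c2), h(c2), h(c3)))) = 1 + 3 = 4
depth(g(h(g(g(c2, c3, c2), h(c3), c2)), h(h(c3)), h(h(g(g(c3, c3, c2), h(c2), h(c3)))))) = 1 + max(3, 2, 4) = 5
depth(h(g(h(g(g(c2, c3, c2), h(c3), c2)), h(h(c3)), h(h(g(g(c3, c3, c2), h(c2), h(c3))))))) = 1 + depth(g(h(g(g(c2, c3, c2), h(c3), c2)), h(h(c3)), h(h(g(g(c3, c3, c2), h(c2), h(c3)))))) = 1 + 5 = 6
depth(h(g(c2, c3, c2))) = 1 + depth(g(c2, c3, c2)) = 1 + 1 = 2
depth(g(h(g(h(g(g(c2, c3, c2), h(c3), c2)), h(h(c3)), h(h(g(g(c3, c3, c2), h(c2), h(c3)))))), h(g(c2, c3, c2)), h(c3))) = 1 + max(6, 2, 1) = 7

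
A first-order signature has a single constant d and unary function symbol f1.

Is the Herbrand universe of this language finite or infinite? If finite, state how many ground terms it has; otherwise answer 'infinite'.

infinite

The signature has at least one function symbol (f1, arity 1) and at least one constant (d).
Iterating f1 gives infinitely many distinct ground terms: d, f1(d), f1(f1(d)), ...
So the Herbrand universe is infinite.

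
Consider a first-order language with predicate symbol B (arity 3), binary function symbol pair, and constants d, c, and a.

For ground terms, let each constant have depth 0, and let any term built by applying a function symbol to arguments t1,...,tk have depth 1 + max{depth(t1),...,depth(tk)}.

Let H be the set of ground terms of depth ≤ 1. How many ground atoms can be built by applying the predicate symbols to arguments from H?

First count ground terms of depth ≤ 1.
Let N_k = |{terms of depth ≤ k}|. Then N_0 = 3 and N_k = 3 + N_{k-1}^2 for k ≥ 1 (one summand per function symbol, arity giving the exponent).
N_0 = 3
N_1 = 3 + 3^2 = 12
Explicitly: d, c, a, pair(d, d), pair(d, c), pair(d, a), pair(c, d), pair(c, c), pair(c, a), pair(a, d), pair(a, c), pair(a, a).
So |H| = 12.
Each predicate of arity r yields |H|^r ground atoms (one per choice of an r-tuple from H):
  B: 12^3 = 1728
Total ground atoms: 1728.

1728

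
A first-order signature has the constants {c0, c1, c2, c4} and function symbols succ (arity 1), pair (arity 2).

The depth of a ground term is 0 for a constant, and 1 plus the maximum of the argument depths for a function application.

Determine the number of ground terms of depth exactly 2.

If N_k denotes the number of depth-≤k ground terms, the 4 constants give N_0 = 4, and each function symbol of arity r contributes N_{k-1}^r new terms at level k: N_k = 4 + N_{k-1} + N_{k-1}^2.
N_0 = 4
N_1 = 4 + 4 + 4^2 = 24
N_2 = 4 + 24 + 24^2 = 604
Terms of depth exactly 2: N_2 − N_1 = 604 − 24 = 580.

580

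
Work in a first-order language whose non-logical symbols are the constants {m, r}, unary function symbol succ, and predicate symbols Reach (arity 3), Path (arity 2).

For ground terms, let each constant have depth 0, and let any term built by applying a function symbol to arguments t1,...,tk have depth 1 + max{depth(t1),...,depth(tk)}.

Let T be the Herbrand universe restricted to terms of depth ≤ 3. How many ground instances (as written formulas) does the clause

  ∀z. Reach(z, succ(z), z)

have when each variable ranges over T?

8

Ground terms of depth ≤ 3:
  Count level by level. With function symbols succ/1, the terms of depth ≤ k are the 2 constants together with each function applied to depth-≤(k−1) tuples, so N_k = 2 + N_{k-1}.
  N_0 = 2
  N_1 = 2 + 2 = 4
  N_2 = 2 + 4 = 6
  N_3 = 2 + 6 = 8
So there are 8 ground terms available for substitution.
The variable z ranges independently over the available ground terms, and distinct assignments produce distinct instances.
Number of ground instances = 8.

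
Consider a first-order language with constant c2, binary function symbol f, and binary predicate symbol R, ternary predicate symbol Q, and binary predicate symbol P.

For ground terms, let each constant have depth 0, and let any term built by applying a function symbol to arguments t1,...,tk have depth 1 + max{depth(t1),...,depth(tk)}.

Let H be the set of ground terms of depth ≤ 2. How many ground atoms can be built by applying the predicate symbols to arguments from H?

First count ground terms of depth ≤ 2.
Let N_k count ground terms of depth at most k. Each non-constant term of depth ≤ k is some function symbol applied to depth-≤(k−1) arguments, giving N_k = 1 + N_{k-1}^2.
N_0 = 1
N_1 = 1 + 1^2 = 2
N_2 = 1 + 2^2 = 5
Explicitly: c2, f(c2, c2), f(c2, f(c2, c2)), f(f(c2, c2), c2), f(f(c2, c2), f(c2, c2)).
So |H| = 5.
Ground atoms are formed by filling each argument slot of a predicate with a term from H, so an r-ary predicate gives |H|^r atoms:
  R: 5^2 = 25;  Q: 5^3 = 125;  P: 5^2 = 25
Total ground atoms: 25 + 125 + 25 = 175.

175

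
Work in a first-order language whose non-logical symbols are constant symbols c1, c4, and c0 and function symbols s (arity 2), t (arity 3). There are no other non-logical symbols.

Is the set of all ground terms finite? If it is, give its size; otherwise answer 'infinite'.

infinite

The signature has at least one function symbol (s, arity 2) and at least one constant (c1).
Iterating s gives infinitely many distinct ground terms: c1, s(c1, c1), s(s(c1, c1), s(c1, c1)), ...
So the Herbrand universe is infinite.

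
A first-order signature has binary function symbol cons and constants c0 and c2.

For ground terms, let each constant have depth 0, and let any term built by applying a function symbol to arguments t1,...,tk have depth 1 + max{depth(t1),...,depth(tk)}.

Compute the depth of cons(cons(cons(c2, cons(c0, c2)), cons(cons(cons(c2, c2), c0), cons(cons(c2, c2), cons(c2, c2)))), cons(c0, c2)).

5

depth(cons(c0, c2)) = 1 + max(0, 0) = 1
depth(cons(c2, cons(c0, c2))) = 1 + max(0, 1) = 2
depth(cons(c2, c2)) = 1 + max(0, 0) = 1
depth(cons(cons(c2, c2), c0)) = 1 + max(1, 0) = 2
depth(cons(cons(c2, c2), cons(c2, c2))) = 1 + max(1, 1) = 2
depth(cons(cons(cons(c2, c2), c0), cons(cons(c2, c2), cons(c2, c2)))) = 1 + max(2, 2) = 3
depth(cons(cons(c2, cons(c0, c2)), cons(cons(cons(c2, c2), c0), cons(cons(c2, c2), cons(c2, c2))))) = 1 + max(2, 3) = 4
depth(cons(cons(cons(c2, cons(c0, c2)), cons(cons(cons(c2, c2), c0), cons(cons(c2, c2), cons(c2, c2)))), cons(c0, c2))) = 1 + max(4, 1) = 5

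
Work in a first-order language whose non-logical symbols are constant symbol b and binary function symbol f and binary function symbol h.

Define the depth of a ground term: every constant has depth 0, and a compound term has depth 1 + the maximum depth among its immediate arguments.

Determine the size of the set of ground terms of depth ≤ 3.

Count level by level. With function symbols f/2, h/2, the terms of depth ≤ k are the 1 constant together with each function applied to depth-≤(k−1) tuples, so N_k = 1 + N_{k-1}^2 + N_{k-1}^2.
N_0 = 1
N_1 = 1 + 1^2 + 1^2 = 3
N_2 = 1 + 3^2 + 3^2 = 19
N_3 = 1 + 19^2 + 19^2 = 723

723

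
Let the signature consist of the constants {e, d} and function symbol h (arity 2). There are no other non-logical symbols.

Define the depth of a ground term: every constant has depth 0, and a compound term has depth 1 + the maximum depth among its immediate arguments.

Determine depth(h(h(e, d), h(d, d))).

2

depth(h(e, d)) = 1 + max(0, 0) = 1
depth(h(d, d)) = 1 + max(0, 0) = 1
depth(h(h(e, d), h(d, d))) = 1 + max(1, 1) = 2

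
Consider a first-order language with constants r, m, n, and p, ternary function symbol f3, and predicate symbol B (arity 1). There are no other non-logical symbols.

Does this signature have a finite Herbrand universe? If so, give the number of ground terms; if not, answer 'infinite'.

infinite

The signature has at least one function symbol (f3, arity 3) and at least one constant (r).
Iterating f3 gives infinitely many distinct ground terms: r, f3(r, r, r), f3(f3(r, r, r), f3(r, r, r), f3(r, r, r)), ...
So the Herbrand universe is infinite.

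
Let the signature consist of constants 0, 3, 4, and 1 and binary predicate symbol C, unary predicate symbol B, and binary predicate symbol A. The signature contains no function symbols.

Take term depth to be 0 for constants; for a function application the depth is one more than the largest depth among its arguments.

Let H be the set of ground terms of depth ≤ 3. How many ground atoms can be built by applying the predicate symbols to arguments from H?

36

First count ground terms of depth ≤ 3.
With no function symbols every ground term is a constant, so there are exactly 4 ground terms at every depth bound.
N_0 = 4
N_1 = 4
N_2 = 4
N_3 = 4
Explicitly: 0, 3, 4, 1.
So |H| = 4.
Each predicate of arity r yields |H|^r ground atoms (one per choice of an r-tuple from H):
  C: 4^2 = 16;  B: 4;  A: 4^2 = 16
Total ground atoms: 16 + 4 + 16 = 36.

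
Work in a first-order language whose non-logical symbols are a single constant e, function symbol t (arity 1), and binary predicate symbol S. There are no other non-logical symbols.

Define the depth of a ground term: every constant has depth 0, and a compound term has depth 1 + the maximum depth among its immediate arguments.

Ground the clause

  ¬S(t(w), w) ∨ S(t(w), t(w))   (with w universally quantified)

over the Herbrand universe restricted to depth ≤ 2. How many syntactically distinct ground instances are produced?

3

Ground terms of depth ≤ 2:
  Let N_k count ground terms of depth at most k. Each non-constant term of depth ≤ k is some function symbol applied to depth-≤(k−1) arguments, giving N_k = 1 + N_{k-1}.
  N_0 = 1
  N_1 = 1 + 1 = 2
  N_2 = 1 + 2 = 3
So there are 3 ground terms available for substitution.
The body mentions the single quantified variable w; since ground terms form a free algebra, no two substitutions collapse to the same formula.
Number of ground instances = 3.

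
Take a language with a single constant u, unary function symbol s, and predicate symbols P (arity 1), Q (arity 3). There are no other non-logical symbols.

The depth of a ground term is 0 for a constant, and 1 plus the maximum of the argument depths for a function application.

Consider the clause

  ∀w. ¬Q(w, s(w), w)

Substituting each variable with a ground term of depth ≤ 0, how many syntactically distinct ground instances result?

Ground terms of depth ≤ 0:
  Let N_k count ground terms of depth at most k. Each non-constant term of depth ≤ k is some function symbol applied to depth-≤(k−1) arguments, giving N_k = 1 + N_{k-1}.
  N_0 = 1
  Explicitly: u.
So there is exactly 1 ground term available for substitution.
There is 1 variable to instantiate (w),  occurring in at least one literal, so different choices give different ground instances.
Number of ground instances = 1.

1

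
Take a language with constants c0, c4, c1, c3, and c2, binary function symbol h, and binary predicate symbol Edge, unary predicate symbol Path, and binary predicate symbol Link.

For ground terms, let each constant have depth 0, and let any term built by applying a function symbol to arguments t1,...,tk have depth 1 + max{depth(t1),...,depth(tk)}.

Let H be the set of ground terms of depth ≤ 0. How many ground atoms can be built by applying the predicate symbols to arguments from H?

55

First count ground terms of depth ≤ 0.
Let N_k count ground terms of depth at most k. Each non-constant term of depth ≤ k is some function symbol applied to depth-≤(k−1) arguments, giving N_k = 5 + N_{k-1}^2.
N_0 = 5
So |H| = 5.
Each predicate of arity r yields |H|^r ground atoms (one per choice of an r-tuple from H):
  Edge: 5^2 = 25;  Path: 5;  Link: 5^2 = 25
Total ground atoms: 25 + 5 + 25 = 55.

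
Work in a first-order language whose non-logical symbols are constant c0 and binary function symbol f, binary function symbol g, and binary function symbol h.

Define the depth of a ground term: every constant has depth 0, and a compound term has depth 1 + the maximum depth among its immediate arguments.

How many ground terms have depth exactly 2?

45

If N_k denotes the number of depth-≤k ground terms, the 1 constant gives N_0 = 1, and each function symbol of arity r contributes N_{k-1}^r new terms at level k: N_k = 1 + N_{k-1}^2 + N_{k-1}^2 + N_{k-1}^2.
N_0 = 1
N_1 = 1 + 1^2 + 1^2 + 1^2 = 4
N_2 = 1 + 4^2 + 4^2 + 4^2 = 49
Terms of depth exactly 2: N_2 − N_1 = 49 − 4 = 45.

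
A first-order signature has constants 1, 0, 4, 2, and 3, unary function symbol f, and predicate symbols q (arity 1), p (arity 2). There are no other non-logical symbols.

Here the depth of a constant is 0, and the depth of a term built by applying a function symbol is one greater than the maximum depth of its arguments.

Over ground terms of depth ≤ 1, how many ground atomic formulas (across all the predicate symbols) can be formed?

First count ground terms of depth ≤ 1.
Count level by level. With function symbols f/1, the terms of depth ≤ k are the 5 constants together with each function applied to depth-≤(k−1) tuples, so N_k = 5 + N_{k-1}.
N_0 = 5
N_1 = 5 + 5 = 10
So |H| = 10.
For each predicate symbol, the number of ground atoms is |H| raised to its arity; summing:
  q: 10;  p: 10^2 = 100
Total ground atoms: 10 + 100 = 110.

110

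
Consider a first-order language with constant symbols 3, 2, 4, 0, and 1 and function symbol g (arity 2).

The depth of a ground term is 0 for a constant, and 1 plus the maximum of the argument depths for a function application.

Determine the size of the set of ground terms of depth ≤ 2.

905

If N_k denotes the number of depth-≤k ground terms, the 5 constants give N_0 = 5, and each function symbol of arity r contributes N_{k-1}^r new terms at level k: N_k = 5 + N_{k-1}^2.
N_0 = 5
N_1 = 5 + 5^2 = 30
N_2 = 5 + 30^2 = 905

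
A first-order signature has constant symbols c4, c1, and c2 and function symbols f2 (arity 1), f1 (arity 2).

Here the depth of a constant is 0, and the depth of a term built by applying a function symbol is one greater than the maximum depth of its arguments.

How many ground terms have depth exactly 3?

59052

Let N_k count ground terms of depth at most k. Each non-constant term of depth ≤ k is some function symbol applied to depth-≤(k−1) arguments, giving N_k = 3 + N_{k-1} + N_{k-1}^2.
N_0 = 3
N_1 = 3 + 3 + 3^2 = 15
N_2 = 3 + 15 + 15^2 = 243
N_3 = 3 + 243 + 243^2 = 59295
Terms of depth exactly 3: N_3 − N_2 = 59295 − 243 = 59052.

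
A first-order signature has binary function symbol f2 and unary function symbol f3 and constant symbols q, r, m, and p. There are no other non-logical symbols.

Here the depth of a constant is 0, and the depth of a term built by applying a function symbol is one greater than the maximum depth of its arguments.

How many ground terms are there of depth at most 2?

Count level by level. With function symbols f2/2, f3/1, the terms of depth ≤ k are the 4 constants together with each function applied to depth-≤(k−1) tuples, so N_k = 4 + N_{k-1}^2 + N_{k-1}.
N_0 = 4
N_1 = 4 + 4^2 + 4 = 24
N_2 = 4 + 24^2 + 24 = 604

604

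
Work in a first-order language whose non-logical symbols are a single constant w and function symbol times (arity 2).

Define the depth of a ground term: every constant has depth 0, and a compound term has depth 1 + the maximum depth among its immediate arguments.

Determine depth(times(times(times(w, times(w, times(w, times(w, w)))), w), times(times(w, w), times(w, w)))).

depth(times(w, w)) = 1 + max(0, 0) = 1
depth(times(w, times(w, w))) = 1 + max(0, 1) = 2
depth(times(w, times(w, times(w, w)))) = 1 + max(0, 2) = 3
depth(times(w, times(w, times(w, times(w, w))))) = 1 + max(0, 3) = 4
depth(times(times(w, times(w, times(w, times(w, w)))), w)) = 1 + max(4, 0) = 5
depth(times(times(w, w), times(w, w))) = 1 + max(1, 1) = 2
depth(times(times(times(w, times(w, times(w, times(w, w)))), w), times(times(w, w), times(w, w)))) = 1 + max(5, 2) = 6

6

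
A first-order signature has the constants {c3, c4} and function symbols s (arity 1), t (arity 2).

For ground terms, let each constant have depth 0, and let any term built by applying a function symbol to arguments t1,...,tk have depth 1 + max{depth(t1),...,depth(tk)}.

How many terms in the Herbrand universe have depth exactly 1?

6

Write N_k for the number of ground terms of depth ≤ k. A term of depth ≤ k is either a constant or a function symbol applied to arguments of depth ≤ k−1, so N_k = 2 + N_{k-1} + N_{k-1}^2.
N_0 = 2
N_1 = 2 + 2 + 2^2 = 8
Terms of depth exactly 1: N_1 − N_0 = 8 − 2 = 6.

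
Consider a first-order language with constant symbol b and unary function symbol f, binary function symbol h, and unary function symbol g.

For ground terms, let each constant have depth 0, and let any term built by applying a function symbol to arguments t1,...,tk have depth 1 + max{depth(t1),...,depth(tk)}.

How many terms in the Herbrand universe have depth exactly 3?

Let N_k count ground terms of depth at most k. Each non-constant term of depth ≤ k is some function symbol applied to depth-≤(k−1) arguments, giving N_k = 1 + N_{k-1} + N_{k-1}^2 + N_{k-1}.
N_0 = 1
N_1 = 1 + 1 + 1^2 + 1 = 4
N_2 = 1 + 4 + 4^2 + 4 = 25
N_3 = 1 + 25 + 25^2 + 25 = 676
Terms of depth exactly 3: N_3 − N_2 = 676 − 25 = 651.

651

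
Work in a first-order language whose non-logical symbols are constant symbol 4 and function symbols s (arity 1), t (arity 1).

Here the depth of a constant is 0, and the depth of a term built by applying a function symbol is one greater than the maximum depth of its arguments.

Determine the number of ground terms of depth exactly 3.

Let N_k = |{terms of depth ≤ k}|. Then N_0 = 1 and N_k = 1 + N_{k-1} + N_{k-1} for k ≥ 1 (one summand per function symbol, arity giving the exponent).
N_0 = 1
N_1 = 1 + 1 + 1 = 3
N_2 = 1 + 3 + 3 = 7
N_3 = 1 + 7 + 7 = 15
Terms of depth exactly 3: N_3 − N_2 = 15 − 7 = 8.

8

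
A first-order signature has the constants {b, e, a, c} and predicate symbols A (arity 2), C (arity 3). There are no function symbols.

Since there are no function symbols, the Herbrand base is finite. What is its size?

80

With no function symbols, the Herbrand universe is just the 4 constants.
Ground atoms per predicate: A: 4^2 = 16, C: 4^3 = 64.
Herbrand base size = 16 + 64 = 80.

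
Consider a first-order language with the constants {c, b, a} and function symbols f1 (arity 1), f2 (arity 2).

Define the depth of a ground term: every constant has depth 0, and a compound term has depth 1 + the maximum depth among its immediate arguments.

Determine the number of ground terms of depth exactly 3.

59052

Let N_k = |{terms of depth ≤ k}|. Then N_0 = 3 and N_k = 3 + N_{k-1} + N_{k-1}^2 for k ≥ 1 (one summand per function symbol, arity giving the exponent).
N_0 = 3
N_1 = 3 + 3 + 3^2 = 15
N_2 = 3 + 15 + 15^2 = 243
N_3 = 3 + 243 + 243^2 = 59295
Terms of depth exactly 3: N_3 − N_2 = 59295 − 243 = 59052.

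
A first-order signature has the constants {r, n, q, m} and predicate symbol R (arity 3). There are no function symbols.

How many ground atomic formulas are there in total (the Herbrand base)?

64

With no function symbols, the Herbrand universe is just the 4 constants.
Ground atoms per predicate: R: 4^3 = 64.
Herbrand base size = 64 = 64.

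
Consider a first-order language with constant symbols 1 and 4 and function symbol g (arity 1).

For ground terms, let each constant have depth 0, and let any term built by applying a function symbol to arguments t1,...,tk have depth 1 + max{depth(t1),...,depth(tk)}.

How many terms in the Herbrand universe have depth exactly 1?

2

Let N_k = |{terms of depth ≤ k}|. Then N_0 = 2 and N_k = 2 + N_{k-1} for k ≥ 1 (one summand per function symbol, arity giving the exponent).
N_0 = 2
N_1 = 2 + 2 = 4
Terms of depth exactly 1: N_1 − N_0 = 4 − 2 = 2.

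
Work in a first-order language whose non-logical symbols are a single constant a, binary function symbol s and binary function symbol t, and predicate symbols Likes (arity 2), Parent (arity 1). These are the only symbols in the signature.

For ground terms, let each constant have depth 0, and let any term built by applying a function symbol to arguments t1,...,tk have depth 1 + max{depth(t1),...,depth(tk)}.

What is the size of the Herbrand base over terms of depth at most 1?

First count ground terms of depth ≤ 1.
If N_k denotes the number of depth-≤k ground terms, the 1 constant gives N_0 = 1, and each function symbol of arity r contributes N_{k-1}^r new terms at level k: N_k = 1 + N_{k-1}^2 + N_{k-1}^2.
N_0 = 1
N_1 = 1 + 1^2 + 1^2 = 3
So |H| = 3.
Each predicate of arity r yields |H|^r ground atoms (one per choice of an r-tuple from H):
  Likes: 3^2 = 9;  Parent: 3
Total ground atoms: 9 + 3 = 12.

12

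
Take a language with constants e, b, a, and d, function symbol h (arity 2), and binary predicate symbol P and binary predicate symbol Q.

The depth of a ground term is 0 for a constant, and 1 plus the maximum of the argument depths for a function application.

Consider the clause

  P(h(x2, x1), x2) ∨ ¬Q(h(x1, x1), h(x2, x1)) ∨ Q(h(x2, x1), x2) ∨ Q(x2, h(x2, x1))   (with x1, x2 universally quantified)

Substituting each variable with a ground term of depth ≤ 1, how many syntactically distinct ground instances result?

Ground terms of depth ≤ 1:
  If N_k denotes the number of depth-≤k ground terms, the 4 constants give N_0 = 4, and each function symbol of arity r contributes N_{k-1}^r new terms at level k: N_k = 4 + N_{k-1}^2.
  N_0 = 4
  N_1 = 4 + 4^2 = 20
So there are 20 ground terms available for substitution.
Each of x1, x2 ranges independently over the available ground terms, and distinct assignments produce distinct instances.
Number of ground instances = 20^2 = 400.

400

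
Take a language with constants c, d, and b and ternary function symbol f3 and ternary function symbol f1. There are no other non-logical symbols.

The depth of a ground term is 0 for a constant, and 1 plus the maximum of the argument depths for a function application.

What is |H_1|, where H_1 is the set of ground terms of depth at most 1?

If N_k denotes the number of depth-≤k ground terms, the 3 constants give N_0 = 3, and each function symbol of arity r contributes N_{k-1}^r new terms at level k: N_k = 3 + N_{k-1}^3 + N_{k-1}^3.
N_0 = 3
N_1 = 3 + 3^3 + 3^3 = 57

57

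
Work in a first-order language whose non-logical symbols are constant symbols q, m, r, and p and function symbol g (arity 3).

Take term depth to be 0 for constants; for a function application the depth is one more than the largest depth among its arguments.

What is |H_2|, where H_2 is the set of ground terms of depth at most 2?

314436

Let N_k count ground terms of depth at most k. Each non-constant term of depth ≤ k is some function symbol applied to depth-≤(k−1) arguments, giving N_k = 4 + N_{k-1}^3.
N_0 = 4
N_1 = 4 + 4^3 = 68
N_2 = 4 + 68^3 = 314436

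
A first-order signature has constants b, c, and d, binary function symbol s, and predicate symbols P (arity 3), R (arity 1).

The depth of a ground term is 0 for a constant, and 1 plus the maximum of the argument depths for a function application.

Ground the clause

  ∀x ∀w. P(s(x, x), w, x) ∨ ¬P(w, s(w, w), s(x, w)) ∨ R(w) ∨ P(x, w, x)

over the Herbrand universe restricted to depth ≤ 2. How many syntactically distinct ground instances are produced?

Ground terms of depth ≤ 2:
  Let N_k = |{terms of depth ≤ k}|. Then N_0 = 3 and N_k = 3 + N_{k-1}^2 for k ≥ 1 (one summand per function symbol, arity giving the exponent).
  N_0 = 3
  N_1 = 3 + 3^2 = 12
  N_2 = 3 + 12^2 = 147
So there are 147 ground terms available for substitution.
Each of x, w ranges independently over the available ground terms, and distinct assignments produce distinct instances.
Number of ground instances = 147^2 = 21609.

21609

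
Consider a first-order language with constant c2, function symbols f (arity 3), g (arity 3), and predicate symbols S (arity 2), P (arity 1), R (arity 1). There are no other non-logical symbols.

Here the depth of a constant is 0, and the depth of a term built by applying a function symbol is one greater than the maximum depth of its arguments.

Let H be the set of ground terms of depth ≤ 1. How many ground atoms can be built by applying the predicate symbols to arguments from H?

First count ground terms of depth ≤ 1.
Let N_k count ground terms of depth at most k. Each non-constant term of depth ≤ k is some function symbol applied to depth-≤(k−1) arguments, giving N_k = 1 + N_{k-1}^3 + N_{k-1}^3.
N_0 = 1
N_1 = 1 + 1^3 + 1^3 = 3
Explicitly: c2, f(c2, c2, c2), g(c2, c2, c2).
So |H| = 3.
A ground atom is a predicate applied to a tuple of terms from H, so the count is the sum over predicates of |H|^arity:
  S: 3^2 = 9;  P: 3;  R: 3
Total ground atoms: 9 + 3 + 3 = 15.

15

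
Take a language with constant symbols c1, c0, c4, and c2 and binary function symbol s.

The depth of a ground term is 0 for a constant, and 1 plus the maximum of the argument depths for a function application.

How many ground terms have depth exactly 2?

Count level by level. With function symbols s/2, the terms of depth ≤ k are the 4 constants together with each function applied to depth-≤(k−1) tuples, so N_k = 4 + N_{k-1}^2.
N_0 = 4
N_1 = 4 + 4^2 = 20
N_2 = 4 + 20^2 = 404
Terms of depth exactly 2: N_2 − N_1 = 404 − 20 = 384.

384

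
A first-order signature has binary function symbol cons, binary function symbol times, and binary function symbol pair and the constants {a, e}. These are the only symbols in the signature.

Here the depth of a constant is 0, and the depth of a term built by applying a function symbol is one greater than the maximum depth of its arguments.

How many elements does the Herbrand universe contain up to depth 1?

Let N_k = |{terms of depth ≤ k}|. Then N_0 = 2 and N_k = 2 + N_{k-1}^2 + N_{k-1}^2 + N_{k-1}^2 for k ≥ 1 (one summand per function symbol, arity giving the exponent).
N_0 = 2
N_1 = 2 + 2^2 + 2^2 + 2^2 = 14

14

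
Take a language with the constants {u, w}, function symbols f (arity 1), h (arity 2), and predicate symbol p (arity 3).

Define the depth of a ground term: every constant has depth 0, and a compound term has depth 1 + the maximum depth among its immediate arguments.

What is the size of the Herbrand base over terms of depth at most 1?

First count ground terms of depth ≤ 1.
Let N_k count ground terms of depth at most k. Each non-constant term of depth ≤ k is some function symbol applied to depth-≤(k−1) arguments, giving N_k = 2 + N_{k-1} + N_{k-1}^2.
N_0 = 2
N_1 = 2 + 2 + 2^2 = 8
Explicitly: u, w, f(u), f(w), h(u, u), h(u, w), h(w, u), h(w, w).
So |H| = 8.
A ground atom is a predicate applied to a tuple of terms from H, so the count is the sum over predicates of |H|^arity:
  p: 8^3 = 512
Total ground atoms: 512.

512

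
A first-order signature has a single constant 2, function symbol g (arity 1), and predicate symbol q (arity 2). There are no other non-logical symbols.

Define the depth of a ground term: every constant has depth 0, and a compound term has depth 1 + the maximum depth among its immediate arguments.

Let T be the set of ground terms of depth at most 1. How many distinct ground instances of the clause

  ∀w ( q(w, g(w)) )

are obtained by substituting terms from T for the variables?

2

Ground terms of depth ≤ 1:
  Count level by level. With function symbols g/1, the terms of depth ≤ k are the 1 constant together with each function applied to depth-≤(k−1) tuples, so N_k = 1 + N_{k-1}.
  N_0 = 1
  N_1 = 1 + 1 = 2
So there are 2 ground terms available for substitution.
The variable w ranges independently over the available ground terms, and distinct assignments produce distinct instances.
Number of ground instances = 2.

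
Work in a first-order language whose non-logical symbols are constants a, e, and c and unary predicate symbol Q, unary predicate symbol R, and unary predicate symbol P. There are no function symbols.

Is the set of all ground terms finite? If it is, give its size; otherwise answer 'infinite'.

There are no function symbols, so every ground term is one of the 3 constants.
The Herbrand universe is {a, e, c}, which is finite with 3 elements.

3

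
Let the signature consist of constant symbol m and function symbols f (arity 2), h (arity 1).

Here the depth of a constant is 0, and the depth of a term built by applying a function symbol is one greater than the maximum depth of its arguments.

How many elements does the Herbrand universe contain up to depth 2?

13

Count level by level. With function symbols f/2, h/1, the terms of depth ≤ k are the 1 constant together with each function applied to depth-≤(k−1) tuples, so N_k = 1 + N_{k-1}^2 + N_{k-1}.
N_0 = 1
N_1 = 1 + 1^2 + 1 = 3
N_2 = 1 + 3^2 + 3 = 13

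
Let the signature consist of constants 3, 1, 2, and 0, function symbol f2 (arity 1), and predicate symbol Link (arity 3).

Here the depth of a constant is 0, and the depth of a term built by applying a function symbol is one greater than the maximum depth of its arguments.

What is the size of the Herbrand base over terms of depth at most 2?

1728

First count ground terms of depth ≤ 2.
Let N_k = |{terms of depth ≤ k}|. Then N_0 = 4 and N_k = 4 + N_{k-1} for k ≥ 1 (one summand per function symbol, arity giving the exponent).
N_0 = 4
N_1 = 4 + 4 = 8
N_2 = 4 + 8 = 12
Explicitly: 3, 1, 2, 0, f2(3), f2(1), f2(2), f2(0), f2(f2(3)), f2(f2(1)), f2(f2(2)), f2(f2(0)).
So |H| = 12.
A ground atom is a predicate applied to a tuple of terms from H, so the count is the sum over predicates of |H|^arity:
  Link: 12^3 = 1728
Total ground atoms: 1728.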